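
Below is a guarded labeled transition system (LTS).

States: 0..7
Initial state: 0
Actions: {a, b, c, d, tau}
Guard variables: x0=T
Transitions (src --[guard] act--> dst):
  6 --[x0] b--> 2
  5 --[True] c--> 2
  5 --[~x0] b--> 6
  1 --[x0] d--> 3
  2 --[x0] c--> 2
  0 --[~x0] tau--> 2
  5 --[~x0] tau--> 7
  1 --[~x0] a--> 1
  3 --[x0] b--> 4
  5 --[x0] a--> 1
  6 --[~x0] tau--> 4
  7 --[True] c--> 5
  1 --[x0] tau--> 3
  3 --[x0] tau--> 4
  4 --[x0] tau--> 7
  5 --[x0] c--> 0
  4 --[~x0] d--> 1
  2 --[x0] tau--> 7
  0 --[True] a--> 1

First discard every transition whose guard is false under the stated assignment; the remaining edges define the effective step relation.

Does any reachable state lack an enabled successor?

Answer: DEADLOCK-FREE

Working:
Reachable = {0,1,2,3,4,5,7}
  0: a→1  [1 exit(s)]
  1: d→3  tau→3  [2 exit(s)]
  2: c→2  tau→7  [2 exit(s)]
  3: b→4  tau→4  [2 exit(s)]
  4: tau→7  [1 exit(s)]
  5: a→1  c→0  c→2  [3 exit(s)]
  7: c→5  [1 exit(s)]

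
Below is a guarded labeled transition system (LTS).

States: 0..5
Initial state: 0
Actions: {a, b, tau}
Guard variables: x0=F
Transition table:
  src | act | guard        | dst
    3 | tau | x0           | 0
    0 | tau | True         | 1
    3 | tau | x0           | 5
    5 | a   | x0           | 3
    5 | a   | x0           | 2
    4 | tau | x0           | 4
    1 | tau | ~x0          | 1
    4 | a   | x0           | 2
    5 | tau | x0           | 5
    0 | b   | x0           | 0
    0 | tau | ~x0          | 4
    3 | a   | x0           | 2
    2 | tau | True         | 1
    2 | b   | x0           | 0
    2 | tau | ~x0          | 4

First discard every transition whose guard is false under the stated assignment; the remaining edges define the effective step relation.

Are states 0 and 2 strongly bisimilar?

Answer: BISIMILAR

Working:
Compute ~ classes (split until stable):
  P[0] = {{0,1,2,3,4,5}}
  P[1] = {{0,1,2},{3,4,5}}
  P[2] = {{0,2},{1},{3,4,5}}
3 equivalence class(es) (converged in 3)
class of 0: {0,2}; class of 2: {0,2}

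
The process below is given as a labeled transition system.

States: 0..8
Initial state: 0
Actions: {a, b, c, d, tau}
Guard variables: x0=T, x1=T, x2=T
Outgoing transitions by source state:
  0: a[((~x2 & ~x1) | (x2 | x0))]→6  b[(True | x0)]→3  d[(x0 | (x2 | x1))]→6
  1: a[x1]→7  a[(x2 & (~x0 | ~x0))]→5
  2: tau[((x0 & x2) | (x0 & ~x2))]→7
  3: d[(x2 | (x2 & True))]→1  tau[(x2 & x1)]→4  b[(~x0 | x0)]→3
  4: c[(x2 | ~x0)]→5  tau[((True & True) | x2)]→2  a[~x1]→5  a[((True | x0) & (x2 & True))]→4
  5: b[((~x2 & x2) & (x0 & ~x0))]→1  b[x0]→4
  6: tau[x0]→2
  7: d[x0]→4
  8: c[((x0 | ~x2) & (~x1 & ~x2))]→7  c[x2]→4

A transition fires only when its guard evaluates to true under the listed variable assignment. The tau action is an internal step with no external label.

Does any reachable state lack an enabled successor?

Answer: DEADLOCK-FREE

Analysis:
R = {0,1,2,3,4,5,6,7}
  0: a→6  b→3  d→6  [deg 3]
  1: a→7  [deg 1]
  2: tau→7  [deg 1]
  3: b→3  d→1  tau→4  [deg 3]
  4: a→4  c→5  tau→2  [deg 3]
  5: b→4  [deg 1]
  6: tau→2  [deg 1]
  7: d→4  [deg 1]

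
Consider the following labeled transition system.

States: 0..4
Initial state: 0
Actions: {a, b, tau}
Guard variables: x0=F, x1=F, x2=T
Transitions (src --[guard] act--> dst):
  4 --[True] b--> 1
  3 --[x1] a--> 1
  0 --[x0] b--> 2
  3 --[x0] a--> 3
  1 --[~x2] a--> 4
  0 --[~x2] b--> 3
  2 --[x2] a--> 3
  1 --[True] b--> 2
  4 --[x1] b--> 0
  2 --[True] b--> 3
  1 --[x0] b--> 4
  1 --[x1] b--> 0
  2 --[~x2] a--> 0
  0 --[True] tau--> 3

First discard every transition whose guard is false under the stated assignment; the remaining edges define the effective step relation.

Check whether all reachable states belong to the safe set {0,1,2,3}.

Safe = {0,1,2,3}
R = {0,3}
  0: ok
  3: ok

Answer: INVARIANT HOLDS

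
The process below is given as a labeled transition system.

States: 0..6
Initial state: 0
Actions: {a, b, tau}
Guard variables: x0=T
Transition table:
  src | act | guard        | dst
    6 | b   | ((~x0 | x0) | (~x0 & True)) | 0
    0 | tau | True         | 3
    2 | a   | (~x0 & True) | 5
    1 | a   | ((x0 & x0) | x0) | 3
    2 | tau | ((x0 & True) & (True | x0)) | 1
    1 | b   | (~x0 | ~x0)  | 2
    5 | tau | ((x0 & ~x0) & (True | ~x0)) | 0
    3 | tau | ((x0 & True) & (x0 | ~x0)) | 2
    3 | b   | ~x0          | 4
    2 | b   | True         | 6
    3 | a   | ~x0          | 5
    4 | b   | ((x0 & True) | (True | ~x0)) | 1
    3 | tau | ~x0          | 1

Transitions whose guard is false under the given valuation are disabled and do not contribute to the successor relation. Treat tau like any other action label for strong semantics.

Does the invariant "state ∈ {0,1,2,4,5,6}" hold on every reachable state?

Answer: INVARIANT VIOLATED at state 3

Working:
Safe = {0,1,2,4,5,6}
R = {0,1,2,3,6}
  0: ok
  1: ok
  2: ok
  3: outside
  6: ok
witness against invariant: tau → 3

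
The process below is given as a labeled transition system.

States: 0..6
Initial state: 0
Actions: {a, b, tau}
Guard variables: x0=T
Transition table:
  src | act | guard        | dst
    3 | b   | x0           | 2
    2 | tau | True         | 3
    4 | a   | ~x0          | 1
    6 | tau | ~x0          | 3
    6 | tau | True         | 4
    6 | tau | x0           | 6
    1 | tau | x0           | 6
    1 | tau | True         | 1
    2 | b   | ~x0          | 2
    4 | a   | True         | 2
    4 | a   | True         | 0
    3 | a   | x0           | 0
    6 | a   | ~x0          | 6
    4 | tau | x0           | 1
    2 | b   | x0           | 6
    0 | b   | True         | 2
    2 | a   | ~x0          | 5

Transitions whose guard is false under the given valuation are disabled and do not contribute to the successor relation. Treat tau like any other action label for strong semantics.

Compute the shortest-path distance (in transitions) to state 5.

Answer: UNREACHABLE

Working:
BFS to 5:
  depth 0: {0}
  depth 1: {2}
  depth 2: {3,6}
  depth 3: {4}
  depth 4: {1}
5 never appears.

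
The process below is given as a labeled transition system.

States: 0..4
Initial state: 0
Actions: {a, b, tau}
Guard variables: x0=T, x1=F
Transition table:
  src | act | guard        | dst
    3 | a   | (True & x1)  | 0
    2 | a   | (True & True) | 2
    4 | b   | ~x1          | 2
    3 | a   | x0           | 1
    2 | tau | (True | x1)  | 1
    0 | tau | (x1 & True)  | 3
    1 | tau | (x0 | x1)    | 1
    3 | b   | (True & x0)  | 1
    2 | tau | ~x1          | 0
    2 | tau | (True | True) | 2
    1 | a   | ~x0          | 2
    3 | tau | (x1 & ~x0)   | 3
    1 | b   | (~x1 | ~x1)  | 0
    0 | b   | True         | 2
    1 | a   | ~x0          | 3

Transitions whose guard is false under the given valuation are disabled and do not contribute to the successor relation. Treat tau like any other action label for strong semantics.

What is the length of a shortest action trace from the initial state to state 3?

BFS to 3:
  L0 = {0}
  L1 = {2}
  L2 = {1}
3 never appears.

Answer: UNREACHABLE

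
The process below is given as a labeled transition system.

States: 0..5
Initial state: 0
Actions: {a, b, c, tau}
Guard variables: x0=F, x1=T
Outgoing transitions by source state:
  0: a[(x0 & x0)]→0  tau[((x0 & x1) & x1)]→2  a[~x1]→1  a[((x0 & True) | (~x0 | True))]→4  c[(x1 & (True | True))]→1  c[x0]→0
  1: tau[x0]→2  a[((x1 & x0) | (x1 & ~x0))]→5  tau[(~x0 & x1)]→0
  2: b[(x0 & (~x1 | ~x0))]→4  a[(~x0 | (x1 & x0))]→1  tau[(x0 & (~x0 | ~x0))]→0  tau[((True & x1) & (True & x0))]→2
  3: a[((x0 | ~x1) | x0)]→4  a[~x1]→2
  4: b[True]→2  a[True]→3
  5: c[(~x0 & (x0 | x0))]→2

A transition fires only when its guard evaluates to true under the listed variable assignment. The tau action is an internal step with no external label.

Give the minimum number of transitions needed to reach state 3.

Answer: 2

Analysis:
BFS to 3:
  L0 = {0}
  L1 = {1,4}
  L2 = {2,3,5}
depth(3)=2, e.g. a·a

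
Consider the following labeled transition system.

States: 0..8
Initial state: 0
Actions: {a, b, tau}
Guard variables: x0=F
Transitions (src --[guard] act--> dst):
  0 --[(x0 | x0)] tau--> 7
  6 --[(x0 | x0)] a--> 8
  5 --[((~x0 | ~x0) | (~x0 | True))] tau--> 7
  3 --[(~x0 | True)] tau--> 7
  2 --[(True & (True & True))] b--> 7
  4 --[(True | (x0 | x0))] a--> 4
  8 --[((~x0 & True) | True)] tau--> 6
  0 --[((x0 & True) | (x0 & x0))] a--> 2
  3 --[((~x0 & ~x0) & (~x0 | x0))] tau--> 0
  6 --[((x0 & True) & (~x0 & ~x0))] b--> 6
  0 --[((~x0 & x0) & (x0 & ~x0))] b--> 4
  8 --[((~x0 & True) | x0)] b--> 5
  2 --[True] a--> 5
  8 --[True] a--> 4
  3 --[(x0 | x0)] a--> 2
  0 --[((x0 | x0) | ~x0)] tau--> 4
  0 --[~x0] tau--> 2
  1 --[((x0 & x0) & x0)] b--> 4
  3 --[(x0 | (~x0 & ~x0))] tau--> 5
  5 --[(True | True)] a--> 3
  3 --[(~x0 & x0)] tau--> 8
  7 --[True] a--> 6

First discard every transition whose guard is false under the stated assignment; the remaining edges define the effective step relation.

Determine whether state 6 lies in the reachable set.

Answer: REACHABLE

Working:
After dropping false guards: 14 live edges.
Layer 0: {0}
Layer 1: {2,4}  total {0,2,4}
Layer 2: {5,7}  total {0,2,4,5,7}
Layer 3: {3,6}  total {0,2,3,4,5,6,7}
Reachable = {0,2,3,4,5,6,7}
trace reaching 6: tau·b·a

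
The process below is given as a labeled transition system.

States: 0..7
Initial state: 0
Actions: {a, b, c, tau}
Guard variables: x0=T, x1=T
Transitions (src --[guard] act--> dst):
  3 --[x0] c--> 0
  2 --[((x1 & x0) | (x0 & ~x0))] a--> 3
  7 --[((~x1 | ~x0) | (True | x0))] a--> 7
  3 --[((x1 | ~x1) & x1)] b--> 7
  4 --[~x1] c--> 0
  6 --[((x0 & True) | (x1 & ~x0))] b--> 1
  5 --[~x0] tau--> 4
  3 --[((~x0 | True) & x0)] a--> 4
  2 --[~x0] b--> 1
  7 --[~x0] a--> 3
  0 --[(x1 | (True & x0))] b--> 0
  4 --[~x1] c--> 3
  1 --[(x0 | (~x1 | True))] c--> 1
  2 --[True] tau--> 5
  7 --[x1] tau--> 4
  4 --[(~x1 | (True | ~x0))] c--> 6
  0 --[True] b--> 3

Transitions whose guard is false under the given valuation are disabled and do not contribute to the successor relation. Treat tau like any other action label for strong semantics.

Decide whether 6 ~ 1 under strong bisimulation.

Refine partition for ~:
  π0 = {{0,1,2,3,4,5,6,7}}
  π1 = {{0,6},{1,4},{2,7},{3},{5}}
  π2 = {{0},{1},{2},{3},{4},{5},{6},{7}}
stable after 3 split(s): 8 block(s)
class of 6: {6}; class of 1: {1}

Answer: NOT BISIMILAR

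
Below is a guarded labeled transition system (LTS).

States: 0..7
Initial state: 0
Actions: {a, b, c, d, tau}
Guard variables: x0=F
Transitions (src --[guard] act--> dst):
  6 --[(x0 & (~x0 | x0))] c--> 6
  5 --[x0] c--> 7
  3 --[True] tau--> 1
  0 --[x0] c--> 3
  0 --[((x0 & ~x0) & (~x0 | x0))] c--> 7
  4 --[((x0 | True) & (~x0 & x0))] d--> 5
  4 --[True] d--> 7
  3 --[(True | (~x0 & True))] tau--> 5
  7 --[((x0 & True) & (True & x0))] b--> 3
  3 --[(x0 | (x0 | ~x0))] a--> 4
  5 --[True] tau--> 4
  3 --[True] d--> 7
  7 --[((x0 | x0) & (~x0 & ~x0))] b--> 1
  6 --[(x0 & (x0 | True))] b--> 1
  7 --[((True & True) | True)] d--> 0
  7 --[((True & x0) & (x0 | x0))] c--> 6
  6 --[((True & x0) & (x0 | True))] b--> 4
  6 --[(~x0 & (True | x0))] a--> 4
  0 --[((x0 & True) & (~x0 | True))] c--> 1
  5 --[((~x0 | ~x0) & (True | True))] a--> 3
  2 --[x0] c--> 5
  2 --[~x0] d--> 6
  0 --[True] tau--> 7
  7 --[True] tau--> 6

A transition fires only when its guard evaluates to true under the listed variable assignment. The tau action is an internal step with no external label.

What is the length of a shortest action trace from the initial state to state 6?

Layered search for 6:
  depth 0: {0}
  depth 1: {7}
  depth 2: {6}
first hit 6 at d=2 via tau·tau

Answer: 2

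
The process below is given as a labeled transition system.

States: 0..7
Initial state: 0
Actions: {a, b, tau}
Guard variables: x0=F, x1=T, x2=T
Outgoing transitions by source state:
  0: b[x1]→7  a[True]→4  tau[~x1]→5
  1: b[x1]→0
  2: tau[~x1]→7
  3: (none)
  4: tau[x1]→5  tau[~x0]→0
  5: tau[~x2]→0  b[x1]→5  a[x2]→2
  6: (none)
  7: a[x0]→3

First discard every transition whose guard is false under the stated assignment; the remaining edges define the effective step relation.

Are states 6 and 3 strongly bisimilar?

Answer: BISIMILAR

Working:
Refine partition for ~:
  round 0: {{0,1,2,3,4,5,6,7}}
  round 1: {{0,5},{1},{2,3,6,7},{4}}
  round 2: {{0},{1},{2,3,6,7},{4},{5}}
5 equivalence class(es) (converged in 3)
[6]={2,3,6,7}  [3]={2,3,6,7}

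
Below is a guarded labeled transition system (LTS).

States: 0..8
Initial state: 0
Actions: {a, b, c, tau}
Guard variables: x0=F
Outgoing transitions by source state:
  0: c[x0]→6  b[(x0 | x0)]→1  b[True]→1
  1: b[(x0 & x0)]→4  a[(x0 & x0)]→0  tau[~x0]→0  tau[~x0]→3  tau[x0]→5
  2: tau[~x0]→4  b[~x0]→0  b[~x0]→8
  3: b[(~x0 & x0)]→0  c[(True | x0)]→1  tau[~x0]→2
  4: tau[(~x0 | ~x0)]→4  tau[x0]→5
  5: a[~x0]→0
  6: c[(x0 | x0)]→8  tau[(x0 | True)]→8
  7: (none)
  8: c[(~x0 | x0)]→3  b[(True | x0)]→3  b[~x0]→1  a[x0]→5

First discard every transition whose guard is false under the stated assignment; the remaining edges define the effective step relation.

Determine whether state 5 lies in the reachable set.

Answer: UNREACHABLE

Analysis:
After dropping false guards: 14 live edges.
L0 = {0}
L1 = {1}  cumulative {0,1}
L2 = {3}  cumulative {0,1,3}
L3 = {2}  cumulative {0,1,2,3}
L4 = {4,8}  cumulative {0,1,2,3,4,8}
Reachable = {0,1,2,3,4,8}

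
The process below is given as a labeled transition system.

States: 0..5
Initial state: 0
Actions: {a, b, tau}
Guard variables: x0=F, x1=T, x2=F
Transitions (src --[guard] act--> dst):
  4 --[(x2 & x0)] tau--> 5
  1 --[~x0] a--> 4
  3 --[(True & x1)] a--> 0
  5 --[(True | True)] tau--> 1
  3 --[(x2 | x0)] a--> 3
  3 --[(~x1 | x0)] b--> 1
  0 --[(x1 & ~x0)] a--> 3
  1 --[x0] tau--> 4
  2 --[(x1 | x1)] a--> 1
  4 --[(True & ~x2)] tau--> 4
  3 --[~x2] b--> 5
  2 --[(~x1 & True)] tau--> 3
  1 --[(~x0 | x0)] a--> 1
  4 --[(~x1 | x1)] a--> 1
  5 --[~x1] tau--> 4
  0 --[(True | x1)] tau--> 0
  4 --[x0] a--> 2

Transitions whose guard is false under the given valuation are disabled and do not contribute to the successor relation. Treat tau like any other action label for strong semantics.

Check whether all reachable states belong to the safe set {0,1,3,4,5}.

Inv-set: {0,1,3,4,5}
Reachable = {0,1,3,4,5}
  0: ✓
  1: ✓
  3: ✓
  4: ✓
  5: ✓

Answer: INVARIANT HOLDS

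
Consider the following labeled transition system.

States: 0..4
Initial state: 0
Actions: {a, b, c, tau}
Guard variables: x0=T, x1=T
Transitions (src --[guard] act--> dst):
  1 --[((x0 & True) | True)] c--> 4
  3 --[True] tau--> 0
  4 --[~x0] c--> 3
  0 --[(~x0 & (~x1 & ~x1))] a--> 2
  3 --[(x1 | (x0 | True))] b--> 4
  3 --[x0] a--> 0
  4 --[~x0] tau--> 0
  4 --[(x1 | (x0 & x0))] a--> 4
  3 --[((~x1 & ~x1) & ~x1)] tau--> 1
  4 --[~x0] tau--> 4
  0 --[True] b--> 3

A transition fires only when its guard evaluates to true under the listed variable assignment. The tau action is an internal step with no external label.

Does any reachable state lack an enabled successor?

Answer: DEADLOCK-FREE

Analysis:
Reach set: {0,3,4}
  0: b→3  [deg 1]
  3: a→0  b→4  tau→0  [deg 3]
  4: a→4  [deg 1]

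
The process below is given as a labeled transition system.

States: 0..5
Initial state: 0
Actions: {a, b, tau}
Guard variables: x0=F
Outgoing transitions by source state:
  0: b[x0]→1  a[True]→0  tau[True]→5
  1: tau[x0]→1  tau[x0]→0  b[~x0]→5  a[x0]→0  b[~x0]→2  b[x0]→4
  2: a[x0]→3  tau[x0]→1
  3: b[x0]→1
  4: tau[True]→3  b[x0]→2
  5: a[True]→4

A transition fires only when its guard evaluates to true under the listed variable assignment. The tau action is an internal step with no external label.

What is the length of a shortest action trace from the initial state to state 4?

Answer: 2

Trace:
BFS to 4:
  L0 = {0}
  L1 = {5}
  L2 = {4}
4 enters at depth 2; path tau·a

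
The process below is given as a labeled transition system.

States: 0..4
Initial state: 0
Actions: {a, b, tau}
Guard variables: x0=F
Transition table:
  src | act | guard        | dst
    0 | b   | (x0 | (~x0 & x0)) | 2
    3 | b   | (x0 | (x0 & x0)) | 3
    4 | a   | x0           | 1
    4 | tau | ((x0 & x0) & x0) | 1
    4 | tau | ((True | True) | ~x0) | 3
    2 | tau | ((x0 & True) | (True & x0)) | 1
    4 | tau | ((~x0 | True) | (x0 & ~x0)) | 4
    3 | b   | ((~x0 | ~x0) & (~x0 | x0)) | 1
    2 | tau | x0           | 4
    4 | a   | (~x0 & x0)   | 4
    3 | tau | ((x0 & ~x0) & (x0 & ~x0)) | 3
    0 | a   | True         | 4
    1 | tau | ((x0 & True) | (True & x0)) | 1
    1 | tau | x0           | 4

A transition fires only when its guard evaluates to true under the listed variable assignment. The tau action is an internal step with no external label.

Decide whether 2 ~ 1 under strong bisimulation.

Compute ~ classes (split until stable):
  round 0: {{0,1,2,3,4}}
  round 1: {{0},{1,2},{3},{4}}
stable after 2 split(s): 4 block(s)
[2]={1,2}  [1]={1,2}

Answer: BISIMILAR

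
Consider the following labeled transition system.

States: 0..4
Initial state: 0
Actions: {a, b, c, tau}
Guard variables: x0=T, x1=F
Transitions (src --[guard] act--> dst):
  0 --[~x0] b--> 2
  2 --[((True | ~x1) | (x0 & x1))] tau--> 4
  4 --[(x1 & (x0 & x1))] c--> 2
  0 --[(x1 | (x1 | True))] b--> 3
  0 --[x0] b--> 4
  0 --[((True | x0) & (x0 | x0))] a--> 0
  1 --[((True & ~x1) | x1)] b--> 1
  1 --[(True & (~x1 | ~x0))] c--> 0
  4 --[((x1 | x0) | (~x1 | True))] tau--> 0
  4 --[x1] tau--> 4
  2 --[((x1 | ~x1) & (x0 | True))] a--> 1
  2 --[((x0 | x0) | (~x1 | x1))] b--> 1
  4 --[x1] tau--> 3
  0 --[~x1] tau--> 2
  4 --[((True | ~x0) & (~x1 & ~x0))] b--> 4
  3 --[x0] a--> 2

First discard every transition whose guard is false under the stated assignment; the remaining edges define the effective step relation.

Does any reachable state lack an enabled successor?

Reach set: {0,1,2,3,4}
  0: a→0  b→3  b→4  tau→2  [deg 4]
  1: b→1  c→0  [deg 2]
  2: a→1  b→1  tau→4  [deg 3]
  3: a→2  [deg 1]
  4: tau→0  [deg 1]

Answer: DEADLOCK-FREE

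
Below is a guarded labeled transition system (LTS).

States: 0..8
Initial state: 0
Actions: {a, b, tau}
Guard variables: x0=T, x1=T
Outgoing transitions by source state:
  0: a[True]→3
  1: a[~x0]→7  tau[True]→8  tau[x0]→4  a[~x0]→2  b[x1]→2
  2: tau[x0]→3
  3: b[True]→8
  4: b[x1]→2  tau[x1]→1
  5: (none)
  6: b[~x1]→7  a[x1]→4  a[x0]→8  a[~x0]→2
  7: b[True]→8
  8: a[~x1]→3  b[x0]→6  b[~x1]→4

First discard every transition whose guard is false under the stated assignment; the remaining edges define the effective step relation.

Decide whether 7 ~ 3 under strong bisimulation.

Bisimulation quotient by refinement:
  round 0: {{0,1,2,3,4,5,6,7,8}}
  round 1: {{0,6},{1,4},{2},{3,7,8},{5}}
  round 2: {{0},{1},{2},{3,7},{4},{5},{6},{8}}
stable after 3 split(s): 8 block(s)
[7]={3,7}  [3]={3,7}

Answer: BISIMILAR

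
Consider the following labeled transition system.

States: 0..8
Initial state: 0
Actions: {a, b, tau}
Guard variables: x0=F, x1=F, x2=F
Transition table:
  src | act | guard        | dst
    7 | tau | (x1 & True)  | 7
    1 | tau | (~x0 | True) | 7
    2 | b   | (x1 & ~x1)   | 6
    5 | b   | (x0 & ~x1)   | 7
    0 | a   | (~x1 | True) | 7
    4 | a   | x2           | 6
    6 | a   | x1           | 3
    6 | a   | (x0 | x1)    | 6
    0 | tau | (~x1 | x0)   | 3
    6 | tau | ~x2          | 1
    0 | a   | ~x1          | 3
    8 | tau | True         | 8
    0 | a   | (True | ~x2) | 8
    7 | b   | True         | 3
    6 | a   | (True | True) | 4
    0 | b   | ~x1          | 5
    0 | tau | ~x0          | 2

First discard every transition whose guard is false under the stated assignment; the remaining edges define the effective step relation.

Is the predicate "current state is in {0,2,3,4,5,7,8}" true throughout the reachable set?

Allowed set {0,2,3,4,5,7,8}
Reachable = {0,2,3,5,7,8}
  0: ok
  2: ok
  3: ok
  5: ok
  7: ok
  8: ok

Answer: INVARIANT HOLDS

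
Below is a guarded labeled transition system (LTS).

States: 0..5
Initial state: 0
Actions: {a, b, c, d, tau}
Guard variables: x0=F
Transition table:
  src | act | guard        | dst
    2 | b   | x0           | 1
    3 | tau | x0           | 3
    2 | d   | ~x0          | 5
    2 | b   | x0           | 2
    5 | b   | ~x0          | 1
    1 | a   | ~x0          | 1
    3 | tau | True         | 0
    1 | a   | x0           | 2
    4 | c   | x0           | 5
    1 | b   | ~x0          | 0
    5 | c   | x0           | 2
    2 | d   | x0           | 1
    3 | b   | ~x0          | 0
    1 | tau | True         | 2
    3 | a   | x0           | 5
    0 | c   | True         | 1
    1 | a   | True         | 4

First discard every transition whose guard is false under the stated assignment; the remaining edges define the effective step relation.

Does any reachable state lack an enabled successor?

R = {0,1,2,4,5}
  0: c→1  [deg 1]
  1: a→1  a→4  b→0  tau→2  [deg 4]
  2: d→5  [deg 1]
  4: ∅  [deadlock]
  5: b→1  [deg 1]
witness 4: c·a

Answer: DEADLOCK at state 4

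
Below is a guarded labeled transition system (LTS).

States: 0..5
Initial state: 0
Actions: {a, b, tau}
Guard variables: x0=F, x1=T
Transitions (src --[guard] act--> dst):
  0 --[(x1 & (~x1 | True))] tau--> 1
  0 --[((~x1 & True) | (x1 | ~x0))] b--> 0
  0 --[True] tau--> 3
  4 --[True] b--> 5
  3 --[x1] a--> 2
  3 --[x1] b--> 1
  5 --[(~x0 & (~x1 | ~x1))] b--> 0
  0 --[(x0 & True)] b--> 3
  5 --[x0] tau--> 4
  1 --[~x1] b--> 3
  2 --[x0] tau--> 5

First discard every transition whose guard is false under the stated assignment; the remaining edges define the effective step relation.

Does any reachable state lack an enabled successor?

Answer: DEADLOCK at state 1

Trace:
Reach set: {0,1,2,3}
  0: b→0  tau→1  tau→3  [3 out]
  1: ∅  [STUCK]
  2: ∅  [STUCK]
  3: a→2  b→1  [2 out]
witness 1: tau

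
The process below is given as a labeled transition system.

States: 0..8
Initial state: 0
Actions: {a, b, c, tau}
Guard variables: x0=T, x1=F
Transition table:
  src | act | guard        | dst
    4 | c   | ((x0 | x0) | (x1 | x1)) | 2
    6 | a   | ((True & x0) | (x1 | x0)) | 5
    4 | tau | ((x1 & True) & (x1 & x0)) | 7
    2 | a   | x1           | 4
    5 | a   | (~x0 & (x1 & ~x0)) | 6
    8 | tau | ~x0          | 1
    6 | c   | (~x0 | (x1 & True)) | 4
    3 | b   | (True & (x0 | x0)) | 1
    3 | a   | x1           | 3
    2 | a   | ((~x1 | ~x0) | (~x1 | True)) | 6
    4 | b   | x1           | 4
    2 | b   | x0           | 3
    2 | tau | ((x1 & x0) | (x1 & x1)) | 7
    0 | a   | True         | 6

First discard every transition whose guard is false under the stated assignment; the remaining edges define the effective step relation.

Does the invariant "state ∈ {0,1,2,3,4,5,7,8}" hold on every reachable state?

Answer: INVARIANT VIOLATED at state 6

Analysis:
Safe = {0,1,2,3,4,5,7,8}
Reach set: {0,5,6}
  0: ✓
  5: ✓
  6: outside
reach 6 via a — violates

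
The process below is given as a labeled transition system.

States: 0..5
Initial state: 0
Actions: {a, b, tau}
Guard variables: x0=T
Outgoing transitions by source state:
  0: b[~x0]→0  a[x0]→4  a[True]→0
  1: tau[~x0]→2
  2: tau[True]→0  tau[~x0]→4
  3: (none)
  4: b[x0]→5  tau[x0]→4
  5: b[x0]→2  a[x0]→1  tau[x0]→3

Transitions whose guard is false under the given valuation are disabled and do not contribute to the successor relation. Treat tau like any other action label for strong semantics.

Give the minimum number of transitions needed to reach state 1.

Answer: 3

Working:
BFS to 1:
  Layer 0: {0}
  Layer 1: {4}
  Layer 2: {5}
  Layer 3: {1,2,3}
depth(1)=3, e.g. a·b·a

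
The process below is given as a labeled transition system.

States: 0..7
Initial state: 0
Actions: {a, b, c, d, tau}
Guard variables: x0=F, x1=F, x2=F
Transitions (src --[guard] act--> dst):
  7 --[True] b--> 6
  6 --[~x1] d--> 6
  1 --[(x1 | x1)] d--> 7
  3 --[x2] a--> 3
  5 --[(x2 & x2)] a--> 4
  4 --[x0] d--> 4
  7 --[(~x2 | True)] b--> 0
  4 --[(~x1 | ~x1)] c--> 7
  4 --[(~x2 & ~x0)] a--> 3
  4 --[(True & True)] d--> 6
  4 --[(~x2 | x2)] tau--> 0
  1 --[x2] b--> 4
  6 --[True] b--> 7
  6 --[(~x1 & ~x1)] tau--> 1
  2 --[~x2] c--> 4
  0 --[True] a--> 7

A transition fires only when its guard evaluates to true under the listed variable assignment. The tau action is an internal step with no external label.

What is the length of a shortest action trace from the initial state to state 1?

Breadth-first toward 1:
  L0 = {0}
  L1 = {7}
  L2 = {6}
  L3 = {1}
first hit 1 at d=3 via a·b·tau

Answer: 3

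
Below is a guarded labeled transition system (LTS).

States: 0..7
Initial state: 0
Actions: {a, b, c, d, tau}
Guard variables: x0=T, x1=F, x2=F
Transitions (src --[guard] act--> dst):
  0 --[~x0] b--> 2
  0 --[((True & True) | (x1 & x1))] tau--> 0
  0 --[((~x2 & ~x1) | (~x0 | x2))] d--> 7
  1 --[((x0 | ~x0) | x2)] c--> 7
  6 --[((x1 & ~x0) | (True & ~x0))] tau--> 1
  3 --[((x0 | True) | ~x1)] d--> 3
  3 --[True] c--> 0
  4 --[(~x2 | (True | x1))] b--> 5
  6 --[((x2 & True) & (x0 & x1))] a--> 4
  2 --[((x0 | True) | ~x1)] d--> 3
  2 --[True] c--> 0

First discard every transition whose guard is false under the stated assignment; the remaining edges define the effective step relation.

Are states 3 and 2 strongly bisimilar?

Refine partition for ~:
  π0 = {{0,1,2,3,4,5,6,7}}
  π1 = {{0},{1},{2,3},{4},{5,6,7}}
stable after 2 split(s): 5 block(s)
3∈{2,3}, 2∈{2,3}

Answer: BISIMILAR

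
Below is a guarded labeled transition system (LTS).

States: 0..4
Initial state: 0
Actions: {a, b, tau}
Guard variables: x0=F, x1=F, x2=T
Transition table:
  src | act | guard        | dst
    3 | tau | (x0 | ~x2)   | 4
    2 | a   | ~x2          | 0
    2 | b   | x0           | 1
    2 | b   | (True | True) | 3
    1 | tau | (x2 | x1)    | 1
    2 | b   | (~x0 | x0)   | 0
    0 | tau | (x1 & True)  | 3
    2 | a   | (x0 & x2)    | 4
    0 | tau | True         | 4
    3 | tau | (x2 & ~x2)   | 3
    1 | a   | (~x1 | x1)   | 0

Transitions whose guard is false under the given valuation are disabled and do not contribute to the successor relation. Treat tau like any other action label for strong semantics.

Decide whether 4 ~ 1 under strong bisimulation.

Answer: NOT BISIMILAR

Working:
Refine partition for ~:
  π0 = {{0,1,2,3,4}}
  π1 = {{0},{1},{2},{3,4}}
stable after 2 split(s): 4 block(s)
class of 4: {3,4}; class of 1: {1}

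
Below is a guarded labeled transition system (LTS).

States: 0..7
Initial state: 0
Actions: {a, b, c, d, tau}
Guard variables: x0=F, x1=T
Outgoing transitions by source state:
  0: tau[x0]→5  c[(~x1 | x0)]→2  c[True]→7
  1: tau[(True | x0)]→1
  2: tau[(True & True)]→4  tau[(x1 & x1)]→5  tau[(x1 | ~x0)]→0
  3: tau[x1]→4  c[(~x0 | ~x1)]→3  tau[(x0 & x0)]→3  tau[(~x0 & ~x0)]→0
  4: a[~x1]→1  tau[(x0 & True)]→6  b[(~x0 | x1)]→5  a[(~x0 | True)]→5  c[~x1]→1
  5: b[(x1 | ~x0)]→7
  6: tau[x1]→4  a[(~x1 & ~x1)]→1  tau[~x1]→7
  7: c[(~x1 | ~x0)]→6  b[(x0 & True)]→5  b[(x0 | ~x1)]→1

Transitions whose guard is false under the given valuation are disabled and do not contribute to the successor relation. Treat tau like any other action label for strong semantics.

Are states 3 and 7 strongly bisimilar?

Answer: NOT BISIMILAR

Working:
Bisimulation quotient by refinement:
  π0 = {{0,1,2,3,4,5,6,7}}
  π1 = {{0,7},{1,2,6},{3},{4},{5}}
  π2 = {{0},{1},{2},{3},{4},{5},{6},{7}}
Fixed point at round 3; 8 class(es).
3∈{3}, 7∈{7}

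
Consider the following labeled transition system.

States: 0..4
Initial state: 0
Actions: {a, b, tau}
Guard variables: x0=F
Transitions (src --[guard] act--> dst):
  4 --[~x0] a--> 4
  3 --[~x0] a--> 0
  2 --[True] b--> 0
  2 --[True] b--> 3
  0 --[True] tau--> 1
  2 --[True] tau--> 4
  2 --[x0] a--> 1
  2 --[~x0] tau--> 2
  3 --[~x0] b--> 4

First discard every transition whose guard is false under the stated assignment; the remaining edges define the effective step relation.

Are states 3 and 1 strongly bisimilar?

Refine partition for ~:
  round 0: {{0,1,2,3,4}}
  round 1: {{0},{1},{2},{3},{4}}
stable after 2 split(s): 5 block(s)
class of 3: {3}; class of 1: {1}

Answer: NOT BISIMILAR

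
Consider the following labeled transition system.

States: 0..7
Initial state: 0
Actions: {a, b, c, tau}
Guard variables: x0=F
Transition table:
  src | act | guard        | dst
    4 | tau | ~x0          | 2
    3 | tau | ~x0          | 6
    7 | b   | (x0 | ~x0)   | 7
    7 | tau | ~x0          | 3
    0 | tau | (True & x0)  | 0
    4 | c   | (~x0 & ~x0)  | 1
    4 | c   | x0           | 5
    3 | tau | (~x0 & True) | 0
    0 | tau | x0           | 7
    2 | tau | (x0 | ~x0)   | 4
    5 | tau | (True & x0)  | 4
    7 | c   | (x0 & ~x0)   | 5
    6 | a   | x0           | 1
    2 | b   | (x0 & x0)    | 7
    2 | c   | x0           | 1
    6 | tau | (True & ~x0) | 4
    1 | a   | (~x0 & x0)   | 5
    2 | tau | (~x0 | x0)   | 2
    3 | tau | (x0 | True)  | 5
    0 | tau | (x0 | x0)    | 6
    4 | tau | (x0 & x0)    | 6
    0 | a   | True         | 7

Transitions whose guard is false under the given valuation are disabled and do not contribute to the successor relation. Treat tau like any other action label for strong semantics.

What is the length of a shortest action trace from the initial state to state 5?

BFS to 5:
  L0 = {0}
  L1 = {7}
  L2 = {3}
  L3 = {5,6}
5 enters at depth 3; path a·tau·tau

Answer: 3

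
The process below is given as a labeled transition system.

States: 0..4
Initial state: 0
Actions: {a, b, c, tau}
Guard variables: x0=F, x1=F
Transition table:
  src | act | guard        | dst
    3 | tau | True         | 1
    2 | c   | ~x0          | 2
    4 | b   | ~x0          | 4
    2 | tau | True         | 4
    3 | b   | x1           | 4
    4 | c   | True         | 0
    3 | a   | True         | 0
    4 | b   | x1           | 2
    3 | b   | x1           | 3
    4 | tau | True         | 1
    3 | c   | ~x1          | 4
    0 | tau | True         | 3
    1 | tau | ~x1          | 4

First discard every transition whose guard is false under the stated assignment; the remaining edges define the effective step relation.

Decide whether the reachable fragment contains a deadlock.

Reachable = {0,1,3,4}
  0: tau→3  [deg 1]
  1: tau→4  [deg 1]
  3: a→0  c→4  tau→1  [deg 3]
  4: b→4  c→0  tau→1  [deg 3]

Answer: DEADLOCK-FREE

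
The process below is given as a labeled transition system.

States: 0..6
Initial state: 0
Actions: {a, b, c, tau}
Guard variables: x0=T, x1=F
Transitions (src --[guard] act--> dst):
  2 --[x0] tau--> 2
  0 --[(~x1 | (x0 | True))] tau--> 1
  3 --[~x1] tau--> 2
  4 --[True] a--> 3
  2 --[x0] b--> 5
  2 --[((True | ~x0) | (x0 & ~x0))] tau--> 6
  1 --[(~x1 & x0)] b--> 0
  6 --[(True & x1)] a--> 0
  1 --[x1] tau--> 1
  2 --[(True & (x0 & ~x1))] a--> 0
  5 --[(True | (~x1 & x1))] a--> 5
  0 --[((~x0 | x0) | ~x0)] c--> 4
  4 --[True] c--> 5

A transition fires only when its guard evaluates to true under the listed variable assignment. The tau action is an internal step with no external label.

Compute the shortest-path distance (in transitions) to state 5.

Layered search for 5:
  depth 0: {0}
  depth 1: {1,4}
  depth 2: {3,5}
5 enters at depth 2; path c·c

Answer: 2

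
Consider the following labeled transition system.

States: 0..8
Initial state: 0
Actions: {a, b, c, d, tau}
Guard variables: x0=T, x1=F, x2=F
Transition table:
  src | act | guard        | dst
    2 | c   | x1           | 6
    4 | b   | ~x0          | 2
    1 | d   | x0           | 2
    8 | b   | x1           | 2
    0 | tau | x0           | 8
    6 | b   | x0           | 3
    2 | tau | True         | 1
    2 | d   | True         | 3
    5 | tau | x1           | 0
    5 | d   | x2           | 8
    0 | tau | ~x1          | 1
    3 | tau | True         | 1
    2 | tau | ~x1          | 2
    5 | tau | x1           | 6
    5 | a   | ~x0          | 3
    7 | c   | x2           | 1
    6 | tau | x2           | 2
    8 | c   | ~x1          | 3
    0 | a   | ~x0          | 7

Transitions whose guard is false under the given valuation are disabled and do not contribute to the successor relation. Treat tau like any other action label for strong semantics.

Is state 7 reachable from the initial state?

After dropping false guards: 9 live edges.
depth 0: {0}
depth 1: {1,8}  now seen {0,1,8}
depth 2: {2,3}  now seen {0,1,2,3,8}
Reachable = {0,1,2,3,8}

Answer: UNREACHABLE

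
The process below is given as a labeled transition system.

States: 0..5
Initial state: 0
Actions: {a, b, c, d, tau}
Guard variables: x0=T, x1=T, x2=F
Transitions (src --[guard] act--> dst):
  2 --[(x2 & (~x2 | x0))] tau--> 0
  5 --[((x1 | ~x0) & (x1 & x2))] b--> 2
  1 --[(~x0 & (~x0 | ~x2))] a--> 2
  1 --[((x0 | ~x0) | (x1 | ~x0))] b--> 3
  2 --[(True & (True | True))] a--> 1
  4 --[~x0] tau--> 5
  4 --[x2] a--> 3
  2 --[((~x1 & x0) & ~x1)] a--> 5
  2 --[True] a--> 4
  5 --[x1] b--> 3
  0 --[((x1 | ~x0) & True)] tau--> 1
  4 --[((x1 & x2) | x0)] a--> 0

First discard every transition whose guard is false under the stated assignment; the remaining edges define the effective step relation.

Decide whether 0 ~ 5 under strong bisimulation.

Answer: NOT BISIMILAR

Trace:
Bisimulation quotient by refinement:
  round 0: {{0,1,2,3,4,5}}
  round 1: {{0},{1,5},{2,4},{3}}
  round 2: {{0},{1,5},{2},{3},{4}}
Fixed point at round 3; 5 class(es).
[0]={0}  [5]={1,5}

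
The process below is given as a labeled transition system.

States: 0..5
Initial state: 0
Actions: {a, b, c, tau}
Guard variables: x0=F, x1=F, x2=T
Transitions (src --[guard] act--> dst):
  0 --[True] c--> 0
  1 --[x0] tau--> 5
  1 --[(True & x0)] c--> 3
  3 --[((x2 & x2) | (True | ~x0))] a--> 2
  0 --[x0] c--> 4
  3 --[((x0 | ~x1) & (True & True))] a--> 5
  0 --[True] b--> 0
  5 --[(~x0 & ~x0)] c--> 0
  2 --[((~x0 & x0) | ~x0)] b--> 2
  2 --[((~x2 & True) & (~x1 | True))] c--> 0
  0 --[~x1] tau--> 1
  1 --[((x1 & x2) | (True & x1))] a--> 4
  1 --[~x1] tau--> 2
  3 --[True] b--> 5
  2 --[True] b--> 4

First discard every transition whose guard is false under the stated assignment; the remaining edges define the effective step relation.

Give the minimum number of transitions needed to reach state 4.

BFS to 4:
  Layer 0: {0}
  Layer 1: {1}
  Layer 2: {2}
  Layer 3: {4}
depth(4)=3, e.g. tau·tau·b

Answer: 3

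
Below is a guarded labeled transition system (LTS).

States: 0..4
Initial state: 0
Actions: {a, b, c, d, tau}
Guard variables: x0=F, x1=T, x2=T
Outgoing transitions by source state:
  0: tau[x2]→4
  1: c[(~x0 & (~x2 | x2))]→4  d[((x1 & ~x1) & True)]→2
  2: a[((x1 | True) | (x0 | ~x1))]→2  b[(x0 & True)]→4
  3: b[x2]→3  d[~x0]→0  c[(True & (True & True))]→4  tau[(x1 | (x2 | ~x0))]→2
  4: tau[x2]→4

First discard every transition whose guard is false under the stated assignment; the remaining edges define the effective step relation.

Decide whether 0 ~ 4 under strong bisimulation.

Answer: BISIMILAR

Analysis:
Refine partition for ~:
  π0 = {{0,1,2,3,4}}
  π1 = {{0,4},{1},{2},{3}}
4 equivalence class(es) (converged in 2)
class of 0: {0,4}; class of 4: {0,4}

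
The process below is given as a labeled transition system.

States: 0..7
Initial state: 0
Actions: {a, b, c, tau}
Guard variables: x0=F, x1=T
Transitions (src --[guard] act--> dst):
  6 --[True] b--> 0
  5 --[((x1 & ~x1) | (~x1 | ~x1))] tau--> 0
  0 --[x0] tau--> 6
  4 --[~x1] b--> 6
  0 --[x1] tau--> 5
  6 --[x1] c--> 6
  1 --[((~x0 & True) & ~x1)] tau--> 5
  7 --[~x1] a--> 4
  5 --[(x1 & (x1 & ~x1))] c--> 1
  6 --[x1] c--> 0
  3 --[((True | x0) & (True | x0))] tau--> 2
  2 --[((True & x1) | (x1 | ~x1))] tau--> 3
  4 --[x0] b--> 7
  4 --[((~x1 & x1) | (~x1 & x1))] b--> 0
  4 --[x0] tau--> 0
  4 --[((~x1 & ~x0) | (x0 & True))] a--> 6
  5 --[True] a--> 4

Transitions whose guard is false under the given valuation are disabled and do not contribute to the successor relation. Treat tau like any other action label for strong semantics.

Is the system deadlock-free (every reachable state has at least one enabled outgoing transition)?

Reach set: {0,4,5}
  0: tau→5  [1 out]
  4: ∅  [no exit]
  5: a→4  [1 out]
witness 4: tau·a

Answer: DEADLOCK at state 4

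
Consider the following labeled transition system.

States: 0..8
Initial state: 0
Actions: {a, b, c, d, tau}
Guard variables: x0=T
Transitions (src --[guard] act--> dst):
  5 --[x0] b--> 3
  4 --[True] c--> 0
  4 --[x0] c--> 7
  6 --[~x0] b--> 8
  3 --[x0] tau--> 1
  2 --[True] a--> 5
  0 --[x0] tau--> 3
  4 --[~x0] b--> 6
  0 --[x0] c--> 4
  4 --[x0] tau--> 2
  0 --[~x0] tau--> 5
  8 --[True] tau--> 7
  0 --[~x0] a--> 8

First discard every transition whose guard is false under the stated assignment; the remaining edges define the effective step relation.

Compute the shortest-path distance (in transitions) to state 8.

BFS to 8:
  depth 0: {0}
  depth 1: {3,4}
  depth 2: {1,2,7}
  depth 3: {5}
8 never appears.

Answer: UNREACHABLE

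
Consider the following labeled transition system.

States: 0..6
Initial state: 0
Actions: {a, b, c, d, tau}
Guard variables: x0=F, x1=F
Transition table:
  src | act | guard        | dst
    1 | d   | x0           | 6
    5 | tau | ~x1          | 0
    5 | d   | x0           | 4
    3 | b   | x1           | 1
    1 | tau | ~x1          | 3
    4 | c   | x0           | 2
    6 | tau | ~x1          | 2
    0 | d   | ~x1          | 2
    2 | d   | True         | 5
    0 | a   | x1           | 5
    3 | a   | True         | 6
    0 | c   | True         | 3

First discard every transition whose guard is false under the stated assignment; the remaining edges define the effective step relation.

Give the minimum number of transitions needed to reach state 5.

Answer: 2

Working:
BFS to 5:
  L0 = {0}
  L1 = {2,3}
  L2 = {5,6}
depth(5)=2, e.g. d·d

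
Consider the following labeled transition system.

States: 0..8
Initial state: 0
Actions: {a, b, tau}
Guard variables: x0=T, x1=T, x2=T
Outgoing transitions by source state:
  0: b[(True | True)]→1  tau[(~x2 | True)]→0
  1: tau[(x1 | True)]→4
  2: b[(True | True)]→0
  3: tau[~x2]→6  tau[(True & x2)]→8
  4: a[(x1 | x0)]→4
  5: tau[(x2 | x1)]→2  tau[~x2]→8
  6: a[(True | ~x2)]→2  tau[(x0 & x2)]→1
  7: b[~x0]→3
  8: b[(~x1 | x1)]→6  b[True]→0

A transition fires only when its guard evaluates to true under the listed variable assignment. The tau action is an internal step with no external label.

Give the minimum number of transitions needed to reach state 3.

Breadth-first toward 3:
  L0 = {0}
  L1 = {1}
  L2 = {4}
3 never appears.

Answer: UNREACHABLE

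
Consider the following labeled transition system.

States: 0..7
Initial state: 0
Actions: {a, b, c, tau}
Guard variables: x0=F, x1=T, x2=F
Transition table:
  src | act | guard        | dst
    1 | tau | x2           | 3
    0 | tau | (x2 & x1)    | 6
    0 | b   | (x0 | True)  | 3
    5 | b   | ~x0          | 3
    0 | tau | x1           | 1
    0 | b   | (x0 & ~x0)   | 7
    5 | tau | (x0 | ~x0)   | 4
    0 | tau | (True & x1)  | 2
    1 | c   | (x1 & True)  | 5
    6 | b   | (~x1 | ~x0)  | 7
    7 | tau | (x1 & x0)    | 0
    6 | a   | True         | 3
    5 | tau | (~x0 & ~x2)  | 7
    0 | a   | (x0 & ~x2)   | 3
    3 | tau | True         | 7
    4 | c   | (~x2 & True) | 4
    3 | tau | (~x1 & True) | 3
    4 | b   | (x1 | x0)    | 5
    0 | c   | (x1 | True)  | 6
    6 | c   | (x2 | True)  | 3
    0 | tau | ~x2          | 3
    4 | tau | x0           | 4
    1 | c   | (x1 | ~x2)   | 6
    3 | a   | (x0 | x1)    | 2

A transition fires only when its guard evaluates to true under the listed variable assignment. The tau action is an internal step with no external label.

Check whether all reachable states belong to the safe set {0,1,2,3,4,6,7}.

Answer: INVARIANT VIOLATED at state 5

Working:
Inv-set: {0,1,2,3,4,6,7}
R = {0,1,2,3,4,5,6,7}
  0: ✓
  1: ✓
  2: ✓
  3: ✓
  4: ✓
  5: ✗ unsafe
  6: ✓
  7: ✓
reach 5 via tau·c — violates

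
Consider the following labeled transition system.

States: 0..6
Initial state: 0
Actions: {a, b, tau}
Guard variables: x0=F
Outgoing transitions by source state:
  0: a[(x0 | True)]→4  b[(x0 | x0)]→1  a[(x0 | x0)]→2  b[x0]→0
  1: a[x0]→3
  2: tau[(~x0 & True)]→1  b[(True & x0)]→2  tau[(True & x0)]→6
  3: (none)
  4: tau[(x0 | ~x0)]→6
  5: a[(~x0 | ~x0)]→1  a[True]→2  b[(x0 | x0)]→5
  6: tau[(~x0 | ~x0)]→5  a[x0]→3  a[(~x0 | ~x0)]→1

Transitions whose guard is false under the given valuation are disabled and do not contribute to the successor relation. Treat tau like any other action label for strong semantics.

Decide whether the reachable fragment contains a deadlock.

R = {0,1,2,4,5,6}
  0: a→4  [1 out]
  1: ∅  [deadlock]
  2: tau→1  [1 out]
  4: tau→6  [1 out]
  5: a→1  a→2  [2 out]
  6: a→1  tau→5  [2 out]
witness 1: a·tau·a

Answer: DEADLOCK at state 1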